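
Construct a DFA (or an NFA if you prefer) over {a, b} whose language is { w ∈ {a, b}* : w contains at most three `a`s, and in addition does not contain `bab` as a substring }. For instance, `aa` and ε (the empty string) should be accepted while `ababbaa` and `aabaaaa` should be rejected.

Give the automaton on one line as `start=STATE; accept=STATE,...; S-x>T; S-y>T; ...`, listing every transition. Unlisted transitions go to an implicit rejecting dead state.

Run two small machines in parallel and take their product. One (5 states) tracks the count of `a`s, saturating at 4; the other (4 states) tracks partial matches of the forbidden pattern `bab`. Each combined state is a pair, one component from each; accept when both components accept. After merging equivalent states the machine shrinks.
An 11-state machine:
          a    b  
>* q0     q1   q2 
 * q1     q3   q4 
 * q2     q5   q2 
 * q3     q6   q7 
 * q4     q8   q4 
 * q5     q3   q9 
 * q6     q9   q6 
 * q7    q10   q7 
 * q8     q6   q9 
   q9     q9   q9 
 * q10    q9   q9 
(> = start, * = accepting)

start=q0; accept=q0,q1,q2,q3,q4,q5,q6,q7,q8,q10; q0-a>q1; q0-b>q2; q1-a>q3; q1-b>q4; q2-a>q5; q2-b>q2; q3-a>q6; q3-b>q7; q4-a>q8; q4-b>q4; q5-a>q3; q5-b>q9; q6-a>q9; q6-b>q6; q7-a>q10; q7-b>q7; q8-a>q6; q8-b>q9; q9-a>q9; q9-b>q9; q10-a>q9; q10-b>q9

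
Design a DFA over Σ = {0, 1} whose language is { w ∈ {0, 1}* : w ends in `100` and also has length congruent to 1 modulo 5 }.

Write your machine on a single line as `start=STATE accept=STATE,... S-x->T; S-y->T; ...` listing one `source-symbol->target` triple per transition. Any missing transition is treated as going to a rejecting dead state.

start=S0; accept=S7; S0-0->S1; S0-1->S1; S1-0->S2; S1-1->S2; S2-0->S3; S2-1->S3; S3-0->S4; S3-1->S5; S4-0->S0; S4-1->S0; S5-0->S6; S5-1->S0; S6-0->S7; S6-1->S1; S7-0->S2; S7-1->S2

Build one automaton per condition and run them in lockstep. The first has 4 states tracking how much of the suffix `100` has currently been matched; the second has 5 states tracking the input length modulo 5. A product state is a pair (one from each), accepting exactly when both do. Equivalent product states are then merged.
        0   1  
>  S0   S1  S1 
   S1   S2  S2 
   S2   S3  S3 
   S3   S4  S5 
   S4   S0  S0 
   S5   S6  S0 
   S6   S7  S1 
 * S7   S2  S2 
(> = start, * = accepting)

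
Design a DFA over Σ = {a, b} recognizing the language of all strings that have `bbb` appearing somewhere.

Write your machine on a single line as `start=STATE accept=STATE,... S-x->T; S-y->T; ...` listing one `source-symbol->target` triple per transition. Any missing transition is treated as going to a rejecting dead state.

States S0..S2 record the length of the longest prefix of `bbb` that matches the current input suffix. Reaching S3 means `bbb` has been seen, and we stay there forever. Accept from S3.
With 4 states:
        a   b  
>  S0   S0  S1 
   S1   S0  S2 
   S2   S0  S3 
 * S3   S3  S3 
(> = start, * = accepting)

start=S0; accept=S3; S0-a->S0; S0-b->S1; S1-a->S0; S1-b->S2; S2-a->S0; S2-b->S3; S3-a->S3; S3-b->S3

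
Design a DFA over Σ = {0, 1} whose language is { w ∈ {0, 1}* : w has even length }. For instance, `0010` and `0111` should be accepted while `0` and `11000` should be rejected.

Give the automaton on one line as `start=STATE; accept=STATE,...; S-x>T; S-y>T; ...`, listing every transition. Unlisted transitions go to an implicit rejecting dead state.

Count input length modulo 2: every symbol advances one step around the cycle q0 → q1 → q0. Accept at q0.
        0   1  
>* q0   q1  q1 
   q1   q0  q0 
(> = start, * = accepting)

start=q0; accept=q0; q0-0>q1; q0-1>q1; q1-0>q0; q1-1>q0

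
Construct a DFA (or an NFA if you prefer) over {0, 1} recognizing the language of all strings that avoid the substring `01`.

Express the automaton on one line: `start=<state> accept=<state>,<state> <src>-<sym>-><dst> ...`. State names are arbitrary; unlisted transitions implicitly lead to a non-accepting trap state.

start=q0 accept=q0,q1 q0-0->q1 q0-1->q0 q1-0->q1 q1-1->q2 q2-0->q2 q2-1->q2

Track partial matches of the forbidden pattern `01`. State q2 is a dead state reached once `01` has occurred; every other state accepts. q0 means no part of `01` is currently matched.
3 states suffice.
        0   1  
>* q0   q1  q0 
 * q1   q1  q2 
   q2   q2  q2 
(> = start, * = accepting)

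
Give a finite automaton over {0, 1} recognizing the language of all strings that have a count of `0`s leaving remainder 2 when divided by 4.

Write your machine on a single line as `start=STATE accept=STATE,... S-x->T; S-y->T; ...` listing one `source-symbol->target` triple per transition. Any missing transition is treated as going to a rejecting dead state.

start=S0; accept=S2; S0-0->S1; S0-1->S0; S1-0->S2; S1-1->S1; S2-0->S3; S2-1->S2; S3-0->S0; S3-1->S3

The only thing that matters is how many `0`s have appeared, reduced mod 4. Use one state per residue: S0 for 0, …, S3 for 3. Reading `0` moves to the next residue; anything else stays put. S2 is accepting.
        0   1  
>  S0   S1  S0 
   S1   S2  S1 
 * S2   S3  S2 
   S3   S0  S3 
(> = start, * = accepting)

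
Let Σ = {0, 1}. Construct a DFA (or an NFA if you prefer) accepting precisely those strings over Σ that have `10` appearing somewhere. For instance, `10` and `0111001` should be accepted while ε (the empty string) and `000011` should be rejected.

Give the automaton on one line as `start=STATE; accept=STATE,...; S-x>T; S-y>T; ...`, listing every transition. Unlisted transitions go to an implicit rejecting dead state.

Track how much of `10` has been matched so far: state s0 is no progress, s2 is the absorbing accept state reached once `10` has occurred. Intermediate states record partial matches; on a mismatch, fall back to the longest reusable overlap.
With 3 states:
        0   1  
>  s0   s0  s1 
   s1   s2  s1 
 * s2   s2  s2 
(> = start, * = accepting)

start=s0; accept=s2; s0-0>s0; s0-1>s1; s1-0>s2; s1-1>s1; s2-0>s2; s2-1>s2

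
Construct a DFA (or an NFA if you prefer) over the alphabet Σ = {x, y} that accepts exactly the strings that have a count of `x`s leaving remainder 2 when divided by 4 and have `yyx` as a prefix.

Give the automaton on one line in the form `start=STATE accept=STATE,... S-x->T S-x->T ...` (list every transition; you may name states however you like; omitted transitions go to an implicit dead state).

start=s0 accept=s5 s0-x->s1 s0-y->s2 s1-x->s1 s1-y->s1 s2-x->s1 s2-y->s3 s3-x->s4 s3-y->s1 s4-x->s5 s4-y->s4 s5-x->s6 s5-y->s5 s6-x->s7 s6-y->s6 s7-x->s4 s7-y->s7

Handle the two conditions separately and then intersect. The first has 4 states tracking the count of `x`s modulo 4; the second has 5 states tracking whether the input so far still matches the prefix `yyx`. A product state is a pair (one from each), accepting exactly when both do. Equivalent product states are then merged.
8 states suffice.
        x   y  
>  s0   s1  s2 
   s1   s1  s1 
   s2   s1  s3 
   s3   s4  s1 
   s4   s5  s4 
 * s5   s6  s5 
   s6   s7  s6 
   s7   s4  s7 
(> = start, * = accepting)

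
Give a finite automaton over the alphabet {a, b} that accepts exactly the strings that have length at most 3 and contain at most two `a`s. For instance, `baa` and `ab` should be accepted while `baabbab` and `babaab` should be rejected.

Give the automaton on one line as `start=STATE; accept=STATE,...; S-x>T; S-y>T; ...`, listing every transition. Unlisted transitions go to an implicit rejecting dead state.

Build one automaton per condition and run them in lockstep. One (5 states) tracks the input length, saturating at 4; the other (4 states) tracks the count of `a`s, saturating at 3. Each combined state is a pair, one component from each; accept when both components accept.
14 states suffice.
          a    b  
>* S0     S1   S2 
 * S1     S3   S4 
 * S2     S4   S5 
 * S3     S6   S7 
 * S4     S7   S8 
 * S5     S8   S9 
   S6    S10  S10 
 * S7    S10  S11 
 * S8    S11  S12 
 * S9    S12  S13 
   S10   S10  S10 
   S11   S10  S11 
   S12   S11  S12 
   S13   S12  S13 
(> = start, * = accepting)

start=S0; accept=S0,S1,S2,S3,S4,S5,S7,S8,S9; S0-a>S1; S0-b>S2; S1-a>S3; S1-b>S4; S2-a>S4; S2-b>S5; S3-a>S6; S3-b>S7; S4-a>S7; S4-b>S8; S5-a>S8; S5-b>S9; S6-a>S10; S6-b>S10; S7-a>S10; S7-b>S11; S8-a>S11; S8-b>S12; S9-a>S12; S9-b>S13; S10-a>S10; S10-b>S10; S11-a>S10; S11-b>S11; S12-a>S11; S12-b>S12; S13-a>S12; S13-b>S13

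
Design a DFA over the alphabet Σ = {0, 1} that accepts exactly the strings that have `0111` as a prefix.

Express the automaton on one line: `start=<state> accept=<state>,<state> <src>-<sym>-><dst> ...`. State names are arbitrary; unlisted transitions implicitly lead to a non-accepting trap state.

Check the first 4 symbols one by one: A through D record how many have matched `0111` so far; any wrong symbol goes to the dead state F. After all 4 match we enter the accepting sink E.
       0  1 
>  A   B  F 
   B   F  C 
   C   F  D 
   D   F  E 
 * E   E  E 
   F   F  F 
(> = start, * = accepting)

start=A accept=E A-0->B A-1->F B-0->F B-1->C C-0->F C-1->D D-0->F D-1->E E-0->E E-1->E F-0->F F-1->F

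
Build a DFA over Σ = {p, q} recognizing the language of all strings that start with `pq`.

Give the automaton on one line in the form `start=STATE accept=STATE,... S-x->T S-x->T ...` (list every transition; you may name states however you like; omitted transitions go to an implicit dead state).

Check the first 2 symbols one by one: s0 through s1 record how many have matched `pq` so far; any wrong symbol goes to the dead state s3. After all 2 match we enter the accepting sink s2.
        p   q  
>  s0   s1  s3 
   s1   s3  s2 
 * s2   s2  s2 
   s3   s3  s3 
(> = start, * = accepting)

start=s0 accept=s2 s0-p->s1 s0-q->s3 s1-p->s3 s1-q->s2 s2-p->s2 s2-q->s2 s3-p->s3 s3-q->s3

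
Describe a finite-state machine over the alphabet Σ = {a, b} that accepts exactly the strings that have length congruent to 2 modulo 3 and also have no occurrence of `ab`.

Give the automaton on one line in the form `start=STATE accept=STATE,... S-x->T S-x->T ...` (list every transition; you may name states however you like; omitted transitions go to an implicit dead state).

Run two small machines in parallel and take their product. The first has 3 states tracking the input length modulo 3; the second has 3 states tracking partial matches of the forbidden pattern `ab`. A product state is a pair (one from each), accepting exactly when both do. Equivalent product states are then merged.
7 states suffice.
        a   b  
>  S0   S1  S2 
   S1   S3  S4 
   S2   S3  S5 
 * S3   S6  S4 
   S4   S4  S4 
 * S5   S6  S0 
   S6   S1  S4 
(> = start, * = accepting)

start=S0 accept=S3,S5 S0-a->S1 S0-b->S2 S1-a->S3 S1-b->S4 S2-a->S3 S2-b->S5 S3-a->S6 S3-b->S4 S4-a->S4 S4-b->S4 S5-a->S6 S5-b->S0 S6-a->S1 S6-b->S4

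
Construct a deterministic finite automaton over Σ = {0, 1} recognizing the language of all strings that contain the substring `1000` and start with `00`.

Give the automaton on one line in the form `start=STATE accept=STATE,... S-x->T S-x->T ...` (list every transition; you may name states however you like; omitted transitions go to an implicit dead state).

Build one automaton per condition and run them in lockstep. One (5 states) tracks whether and how much of `1000` has been seen; the other (4 states) tracks whether the input so far still matches the prefix `00`. Each combined state is a pair, one component from each; accept when both components accept. Equivalent product states are then merged.
        0   1  
>  S0   S1  S2 
   S1   S3  S2 
   S2   S2  S2 
   S3   S3  S4 
   S4   S5  S4 
   S5   S6  S4 
   S6   S7  S4 
 * S7   S7  S7 
(> = start, * = accepting)

start=S0 accept=S7 S0-0->S1 S0-1->S2 S1-0->S3 S1-1->S2 S2-0->S2 S2-1->S2 S3-0->S3 S3-1->S4 S4-0->S5 S4-1->S4 S5-0->S6 S5-1->S4 S6-0->S7 S6-1->S4 S7-0->S7 S7-1->S7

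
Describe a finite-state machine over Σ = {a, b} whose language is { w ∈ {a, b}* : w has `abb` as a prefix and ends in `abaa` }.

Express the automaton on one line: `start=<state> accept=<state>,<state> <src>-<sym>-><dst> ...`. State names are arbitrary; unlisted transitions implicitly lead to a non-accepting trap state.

start=S0 accept=S8 S0-a->S1 S0-b->S2 S1-a->S2 S1-b->S3 S2-a->S2 S2-b->S2 S3-a->S2 S3-b->S4 S4-a->S5 S4-b->S4 S5-a->S5 S5-b->S6 S6-a->S7 S6-b->S4 S7-a->S8 S7-b->S6 S8-a->S5 S8-b->S6

Handle the two conditions separately and then intersect. The first has 5 states tracking whether the input so far still matches the prefix `abb`; the second has 5 states tracking how much of the suffix `abaa` has currently been matched. A product state is a pair (one from each), accepting exactly when both do. Equivalent product states are then merged.
A 9-state machine:
        a   b  
>  S0   S1  S2 
   S1   S2  S3 
   S2   S2  S2 
   S3   S2  S4 
   S4   S5  S4 
   S5   S5  S6 
   S6   S7  S4 
   S7   S8  S6 
 * S8   S5  S6 
(> = start, * = accepting)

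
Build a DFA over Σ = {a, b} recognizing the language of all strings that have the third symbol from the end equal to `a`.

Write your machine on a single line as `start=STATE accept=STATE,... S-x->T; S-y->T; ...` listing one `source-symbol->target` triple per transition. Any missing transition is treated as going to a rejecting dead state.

start=q0; accept=q7,q8,q9,q10; q0-a->q1; q0-b->q2; q1-a->q3; q1-b->q4; q2-a->q5; q2-b->q6; q3-a->q7; q3-b->q8; q4-a->q9; q4-b->q10; q5-a->q11; q5-b->q12; q6-a->q13; q6-b->q14; q7-a->q7; q7-b->q8; q8-a->q9; q8-b->q10; q9-a->q11; q9-b->q12; q10-a->q13; q10-b->q14; q11-a->q7; q11-b->q8; q12-a->q9; q12-b->q10; q13-a->q11; q13-b->q12; q14-a->q13; q14-b->q14

Because acceptance depends on a position counted from the end, the machine has to buffer the most recent 3 symbols. Make each state the string of the last up-to-3 symbols read; on input `x` shift the window left and append `x`. Accept when the buffered window has length 3 and begins with `a`.
A 15-state machine:
          a    b  
>  q0     q1   q2 
   q1     q3   q4 
   q2     q5   q6 
   q3     q7   q8 
   q4     q9  q10 
   q5    q11  q12 
   q6    q13  q14 
 * q7     q7   q8 
 * q8     q9  q10 
 * q9    q11  q12 
 * q10   q13  q14 
   q11    q7   q8 
   q12    q9  q10 
   q13   q11  q12 
   q14   q13  q14 
(> = start, * = accepting)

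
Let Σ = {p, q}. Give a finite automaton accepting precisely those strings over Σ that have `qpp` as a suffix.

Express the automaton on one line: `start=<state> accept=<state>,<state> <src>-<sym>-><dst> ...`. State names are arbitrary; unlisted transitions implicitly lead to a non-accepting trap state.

Remember how much of `qpp` the current input suffix matches. State s0 means no match yet; s1 means the last symbol is `q`; s2 means the last 2 symbols are `qp`; s3 means the last 3 symbols are `qpp`. Only s3 accepts. On a mismatch, fall back to the longest proper suffix that is still a prefix of `qpp`.
With 4 states:
        p   q  
>  s0   s0  s1 
   s1   s2  s1 
   s2   s3  s1 
 * s3   s0  s1 
(> = start, * = accepting)

start=s0 accept=s3 s0-p->s0 s0-q->s1 s1-p->s2 s1-q->s1 s2-p->s3 s2-q->s1 s3-p->s0 s3-q->s1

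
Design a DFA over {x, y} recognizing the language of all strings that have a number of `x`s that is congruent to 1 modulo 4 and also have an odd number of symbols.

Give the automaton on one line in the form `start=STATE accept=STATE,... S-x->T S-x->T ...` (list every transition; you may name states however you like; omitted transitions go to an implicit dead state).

Handle the two conditions separately and then intersect. The first has 4 states tracking the count of `x`s modulo 4; the second has 2 states tracking the input length modulo 2. A product state is a pair (one from each), accepting exactly when both do.
8 states suffice.
        x   y  
>  S0   S1  S2 
 * S1   S3  S4 
   S2   S4  S0 
   S3   S5  S6 
   S4   S6  S1 
   S5   S0  S7 
   S6   S7  S3 
   S7   S2  S5 
(> = start, * = accepting)

start=S0 accept=S1 S0-x->S1 S0-y->S2 S1-x->S3 S1-y->S4 S2-x->S4 S2-y->S0 S3-x->S5 S3-y->S6 S4-x->S6 S4-y->S1 S5-x->S0 S5-y->S7 S6-x->S7 S6-y->S3 S7-x->S2 S7-y->S5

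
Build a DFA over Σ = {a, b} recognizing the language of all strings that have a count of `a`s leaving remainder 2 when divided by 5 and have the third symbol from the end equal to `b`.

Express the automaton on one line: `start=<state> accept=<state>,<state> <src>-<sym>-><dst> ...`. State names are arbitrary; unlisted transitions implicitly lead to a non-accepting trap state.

start=s0 accept=s10,s13,s14,s15 s0-a->s1 s0-b->s2 s1-a->s3 s1-b->s4 s2-a->s5 s2-b->s2 s3-a->s6 s3-b->s7 s4-a->s8 s4-b->s9 s5-a->s10 s5-b->s4 s6-a->s11 s6-b->s6 s7-a->s6 s7-b->s12 s8-a->s6 s8-b->s13 s9-a->s14 s9-b->s9 s10-a->s6 s10-b->s7 s11-a->s0 s11-b->s11 s12-a->s6 s12-b->s15 s13-a->s6 s13-b->s12 s14-a->s6 s14-b->s13 s15-a->s6 s15-b->s15

Build one automaton per condition and run them in lockstep. The first has 5 states tracking the count of `a`s modulo 5; the second has 15 states tracking the last 3 symbols read. A product state is a pair (one from each), accepting exactly when both do. After merging equivalent states the machine shrinks.
With 16 states:
          a    b  
>  s0     s1   s2 
   s1     s3   s4 
   s2     s5   s2 
   s3     s6   s7 
   s4     s8   s9 
   s5    s10   s4 
   s6    s11   s6 
   s7     s6  s12 
   s8     s6  s13 
   s9    s14   s9 
 * s10    s6   s7 
   s11    s0  s11 
   s12    s6  s15 
 * s13    s6  s12 
 * s14    s6  s13 
 * s15    s6  s15 
(> = start, * = accepting)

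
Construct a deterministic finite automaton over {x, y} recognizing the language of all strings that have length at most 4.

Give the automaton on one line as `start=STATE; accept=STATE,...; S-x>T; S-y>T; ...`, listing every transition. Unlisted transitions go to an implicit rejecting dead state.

start=S0; accept=S0,S1,S2,S3,S4; S0-x>S1; S0-y>S1; S1-x>S2; S1-y>S2; S2-x>S3; S2-y>S3; S3-x>S4; S3-y>S4; S4-x>S5; S4-y>S5; S5-x>S5; S5-y>S5

Count input length up to 5: every symbol moves from S0 toward S5, which means 'more than 4' and absorbs. Accept from {S0, S1, S2, S3, S4}.
        x   y  
>* S0   S1  S1 
 * S1   S2  S2 
 * S2   S3  S3 
 * S3   S4  S4 
 * S4   S5  S5 
   S5   S5  S5 
(> = start, * = accepting)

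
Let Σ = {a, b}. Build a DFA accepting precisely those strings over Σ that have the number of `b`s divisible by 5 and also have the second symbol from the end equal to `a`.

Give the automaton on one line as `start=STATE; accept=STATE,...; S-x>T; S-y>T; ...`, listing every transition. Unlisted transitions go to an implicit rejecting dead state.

Handle the two conditions separately and then intersect. The first has 5 states tracking the count of `b`s modulo 5; the second has 7 states tracking the last 2 symbols read. A product state is a pair (one from each), accepting exactly when both do.
23 states suffice.
          a    b  
>  s0     s1   s2 
   s1     s3   s4 
   s2     s5   s6 
 * s3     s3   s4 
   s4     s5   s6 
   s5     s7   s8 
   s6     s9  s10 
   s7     s7   s8 
   s8     s9  s10 
   s9    s11  s12 
   s10   s13  s14 
   s11   s11  s12 
   s12   s13  s14 
   s13   s15  s16 
   s14   s17  s18 
   s15   s15  s16 
   s16   s17  s18 
   s17   s19  s20 
   s18   s21  s22 
   s19   s19  s20 
 * s20   s21  s22 
   s21    s3   s4 
   s22    s5   s6 
(> = start, * = accepting)

start=s0; accept=s3,s20; s0-a>s1; s0-b>s2; s1-a>s3; s1-b>s4; s2-a>s5; s2-b>s6; s3-a>s3; s3-b>s4; s4-a>s5; s4-b>s6; s5-a>s7; s5-b>s8; s6-a>s9; s6-b>s10; s7-a>s7; s7-b>s8; s8-a>s9; s8-b>s10; s9-a>s11; s9-b>s12; s10-a>s13; s10-b>s14; s11-a>s11; s11-b>s12; s12-a>s13; s12-b>s14; s13-a>s15; s13-b>s16; s14-a>s17; s14-b>s18; s15-a>s15; s15-b>s16; s16-a>s17; s16-b>s18; s17-a>s19; s17-b>s20; s18-a>s21; s18-b>s22; s19-a>s19; s19-b>s20; s20-a>s21; s20-b>s22; s21-a>s3; s21-b>s4; s22-a>s5; s22-b>s6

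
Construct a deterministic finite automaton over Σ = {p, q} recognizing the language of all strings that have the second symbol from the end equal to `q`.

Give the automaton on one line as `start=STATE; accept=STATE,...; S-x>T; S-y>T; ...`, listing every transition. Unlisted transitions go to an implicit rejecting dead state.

Because acceptance depends on a position counted from the end, the machine has to buffer the most recent 2 symbols. Make each state the string of the last up-to-2 symbols read; on input `x` shift the window left and append `x`. Accept when the buffered window has length 2 and begins with `q`.
With 7 states:
        p   q  
>  s0   s1  s2 
   s1   s3  s4 
   s2   s5  s6 
   s3   s3  s4 
   s4   s5  s6 
 * s5   s3  s4 
 * s6   s5  s6 
(> = start, * = accepting)

start=s0; accept=s5,s6; s0-p>s1; s0-q>s2; s1-p>s3; s1-q>s4; s2-p>s5; s2-q>s6; s3-p>s3; s3-q>s4; s4-p>s5; s4-q>s6; s5-p>s3; s5-q>s4; s6-p>s5; s6-q>s6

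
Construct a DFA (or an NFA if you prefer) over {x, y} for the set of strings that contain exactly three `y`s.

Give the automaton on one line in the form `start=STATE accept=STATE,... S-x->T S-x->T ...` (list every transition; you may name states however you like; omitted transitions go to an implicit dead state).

Count `y`s, saturating at 4: states A through D mean 0 through 3 `y`s seen; E means more than 3. Each `y` increments (capped at E); other symbols loop. Accept from {D}.
       x  y 
>  A   A  B 
   B   B  C 
   C   C  D 
 * D   D  E 
   E   E  E 
(> = start, * = accepting)

start=A accept=D A-x->A A-y->B B-x->B B-y->C C-x->C C-y->D D-x->D D-y->E E-x->E E-y->E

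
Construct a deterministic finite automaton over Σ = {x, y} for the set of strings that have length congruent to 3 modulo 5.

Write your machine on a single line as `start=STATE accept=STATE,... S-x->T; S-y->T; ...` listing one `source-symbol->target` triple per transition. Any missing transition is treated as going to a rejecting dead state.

Count input length modulo 5: every symbol advances one step around the cycle q0 → q1 → q2 → q3 → q4 → q0. Accept at q3.
With 5 states:
        x   y  
>  q0   q1  q1 
   q1   q2  q2 
   q2   q3  q3 
 * q3   q4  q4 
   q4   q0  q0 
(> = start, * = accepting)

start=q0; accept=q3; q0-x->q1; q0-y->q1; q1-x->q2; q1-y->q2; q2-x->q3; q2-y->q3; q3-x->q4; q3-y->q4; q4-x->q0; q4-y->q0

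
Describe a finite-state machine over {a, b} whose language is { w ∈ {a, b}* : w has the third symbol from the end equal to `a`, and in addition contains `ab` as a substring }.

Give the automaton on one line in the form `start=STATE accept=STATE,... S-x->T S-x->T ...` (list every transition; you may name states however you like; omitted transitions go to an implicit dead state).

Handle the two conditions separately and then intersect. The first has 15 states tracking the last 3 symbols read; the second has 3 states tracking whether and how much of `ab` has been seen. A product state is a pair (one from each), accepting exactly when both do.
With 19 states:
          a    b  
>  S0     S1   S2 
   S1     S3   S4 
   S2     S5   S6 
   S3     S7   S8 
   S4     S9  S10 
   S5    S11  S12 
   S6    S13  S14 
   S7     S7   S8 
 * S8     S9  S10 
 * S9    S15  S12 
 * S10   S16  S17 
   S11    S7   S8 
   S12    S9  S10 
   S13   S11  S12 
   S14   S13  S14 
   S15   S18   S8 
   S16   S15  S12 
   S17   S16  S17 
 * S18   S18   S8 
(> = start, * = accepting)

start=S0 accept=S8,S9,S10,S18 S0-a->S1 S0-b->S2 S1-a->S3 S1-b->S4 S2-a->S5 S2-b->S6 S3-a->S7 S3-b->S8 S4-a->S9 S4-b->S10 S5-a->S11 S5-b->S12 S6-a->S13 S6-b->S14 S7-a->S7 S7-b->S8 S8-a->S9 S8-b->S10 S9-a->S15 S9-b->S12 S10-a->S16 S10-b->S17 S11-a->S7 S11-b->S8 S12-a->S9 S12-b->S10 S13-a->S11 S13-b->S12 S14-a->S13 S14-b->S14 S15-a->S18 S15-b->S8 S16-a->S15 S16-b->S12 S17-a->S16 S17-b->S17 S18-a->S18 S18-b->S8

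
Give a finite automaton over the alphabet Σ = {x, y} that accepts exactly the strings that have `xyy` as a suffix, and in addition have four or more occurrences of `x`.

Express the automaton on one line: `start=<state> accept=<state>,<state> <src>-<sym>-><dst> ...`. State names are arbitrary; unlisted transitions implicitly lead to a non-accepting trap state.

start=s0 accept=s6 s0-x->s1 s0-y->s0 s1-x->s2 s1-y->s1 s2-x->s3 s2-y->s2 s3-x->s4 s3-y->s3 s4-x->s4 s4-y->s5 s5-x->s4 s5-y->s6 s6-x->s4 s6-y->s3

Build one automaton per condition and run them in lockstep. One (4 states) tracks how much of the suffix `xyy` has currently been matched; the other (6 states) tracks the count of `x`s, saturating at 5. Each combined state is a pair, one component from each; accept when both components accept. Minimizing collapses redundant product states.
        x   y  
>  s0   s1  s0 
   s1   s2  s1 
   s2   s3  s2 
   s3   s4  s3 
   s4   s4  s5 
   s5   s4  s6 
 * s6   s4  s3 
(> = start, * = accepting)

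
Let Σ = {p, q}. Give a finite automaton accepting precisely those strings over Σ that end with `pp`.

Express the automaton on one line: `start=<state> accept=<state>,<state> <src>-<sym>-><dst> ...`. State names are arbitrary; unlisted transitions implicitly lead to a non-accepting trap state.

Let each state record the length of the longest suffix of the input read so far that is also a prefix of `pp`. B means the last symbol is `p`; C means the last 2 symbols are `pp`. Accept only at C, where the string currently ends in `pp`.
With 3 states:
       p  q 
>  A   B  A 
   B   C  A 
 * C   C  A 
(> = start, * = accepting)

start=A accept=C A-p->B A-q->A B-p->C B-q->A C-p->C C-q->A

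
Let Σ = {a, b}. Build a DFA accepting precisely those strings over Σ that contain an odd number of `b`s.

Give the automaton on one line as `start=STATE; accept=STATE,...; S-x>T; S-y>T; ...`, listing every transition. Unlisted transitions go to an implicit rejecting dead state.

start=q0; accept=q1; q0-a>q0; q0-b>q1; q1-a>q1; q1-b>q0

The only thing that matters is how many `b`s have appeared, reduced mod 2. Use one state per residue: q0 for 0, …, q1 for 1. Reading `b` moves to the next residue; anything else stays put. q1 is accepting.
A 2-state machine:
        a   b  
>  q0   q0  q1 
 * q1   q1  q0 
(> = start, * = accepting)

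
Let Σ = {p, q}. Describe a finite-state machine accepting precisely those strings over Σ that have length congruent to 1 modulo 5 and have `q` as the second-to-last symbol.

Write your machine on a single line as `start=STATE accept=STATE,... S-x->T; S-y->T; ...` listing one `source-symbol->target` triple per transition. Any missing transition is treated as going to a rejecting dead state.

Build one automaton per condition and run them in lockstep. The first has 5 states tracking the input length modulo 5; the second has 7 states tracking the last 2 symbols read. A product state is a pair (one from each), accepting exactly when both do. After merging equivalent states the machine shrinks.
With 7 states:
        p   q  
>  s0   s1  s1 
   s1   s2  s2 
   s2   s3  s3 
   s3   s4  s4 
   s4   s0  s5 
   s5   s6  s6 
 * s6   s2  s2 
(> = start, * = accepting)

start=s0; accept=s6; s0-p->s1; s0-q->s1; s1-p->s2; s1-q->s2; s2-p->s3; s2-q->s3; s3-p->s4; s3-q->s4; s4-p->s0; s4-q->s5; s5-p->s6; s5-q->s6; s6-p->s2; s6-q->s2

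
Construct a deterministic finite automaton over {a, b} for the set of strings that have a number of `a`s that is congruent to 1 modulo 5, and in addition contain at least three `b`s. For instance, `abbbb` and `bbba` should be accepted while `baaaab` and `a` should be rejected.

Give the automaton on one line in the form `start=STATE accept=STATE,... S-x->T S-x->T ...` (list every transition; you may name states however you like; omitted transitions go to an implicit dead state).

start=S0 accept=S13 S0-a->S1 S0-b->S2 S1-a->S3 S1-b->S4 S2-a->S4 S2-b->S5 S3-a->S6 S3-b->S7 S4-a->S7 S4-b->S8 S5-a->S8 S5-b->S9 S6-a->S10 S6-b->S11 S7-a->S11 S7-b->S12 S8-a->S12 S8-b->S13 S9-a->S13 S9-b->S9 S10-a->S0 S10-b->S14 S11-a->S14 S11-b->S15 S12-a->S15 S12-b->S16 S13-a->S16 S13-b->S13 S14-a->S2 S14-b->S17 S15-a->S17 S15-b->S18 S16-a->S18 S16-b->S16 S17-a->S5 S17-b->S19 S18-a->S19 S18-b->S18 S19-a->S9 S19-b->S19

Build one automaton per condition and run them in lockstep. One (5 states) tracks the count of `a`s modulo 5; the other (5 states) tracks the count of `b`s, saturating at 4. Each combined state is a pair, one component from each; accept when both components accept. Minimizing collapses redundant product states.
A 20-state machine:
          a    b  
>  S0     S1   S2 
   S1     S3   S4 
   S2     S4   S5 
   S3     S6   S7 
   S4     S7   S8 
   S5     S8   S9 
   S6    S10  S11 
   S7    S11  S12 
   S8    S12  S13 
   S9    S13   S9 
   S10    S0  S14 
   S11   S14  S15 
   S12   S15  S16 
 * S13   S16  S13 
   S14    S2  S17 
   S15   S17  S18 
   S16   S18  S16 
   S17    S5  S19 
   S18   S19  S18 
   S19    S9  S19 
(> = start, * = accepting)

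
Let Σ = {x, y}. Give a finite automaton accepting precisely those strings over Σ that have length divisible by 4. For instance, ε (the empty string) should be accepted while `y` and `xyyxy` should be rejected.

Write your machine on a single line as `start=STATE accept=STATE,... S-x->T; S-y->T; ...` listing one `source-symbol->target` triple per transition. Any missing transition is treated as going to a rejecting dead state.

Only the length mod 4 matters, so use a 4-cycle: from any state, every input symbol moves to the next state, wrapping s3 back to s0. Mark s0 accepting.
A 4-state machine:
        x   y  
>* s0   s1  s1 
   s1   s2  s2 
   s2   s3  s3 
   s3   s0  s0 
(> = start, * = accepting)

start=s0; accept=s0; s0-x->s1; s0-y->s1; s1-x->s2; s1-y->s2; s2-x->s3; s2-y->s3; s3-x->s0; s3-y->s0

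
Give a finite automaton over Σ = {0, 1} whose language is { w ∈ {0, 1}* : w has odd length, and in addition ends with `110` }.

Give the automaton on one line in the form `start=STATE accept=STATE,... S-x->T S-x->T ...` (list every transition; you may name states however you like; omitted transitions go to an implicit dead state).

Run two small machines in parallel and take their product. The first has 2 states tracking the input length modulo 2; the second has 4 states tracking how much of the suffix `110` has currently been matched. A product state is a pair (one from each), accepting exactly when both do. Minimizing collapses redundant product states.
5 states suffice.
       0  1 
>  A   B  C 
   B   A  A 
   C   A  D 
   D   E  C 
 * E   A  A 
(> = start, * = accepting)

start=A accept=E A-0->B A-1->C B-0->A B-1->A C-0->A C-1->D D-0->E D-1->C E-0->A E-1->A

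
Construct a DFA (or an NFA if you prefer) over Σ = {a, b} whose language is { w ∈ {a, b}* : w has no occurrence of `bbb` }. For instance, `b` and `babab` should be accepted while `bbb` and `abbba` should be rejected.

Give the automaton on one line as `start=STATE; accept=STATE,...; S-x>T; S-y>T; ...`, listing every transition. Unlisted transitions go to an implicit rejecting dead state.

start=s0; accept=s0,s1,s2; s0-a>s0; s0-b>s1; s1-a>s0; s1-b>s2; s2-a>s0; s2-b>s3; s3-a>s3; s3-b>s3

This is the complement of 'contains `bbb`'. Use the same substring-matching states — s0 through s3 holding how much of `bbb` has just been matched — but flip the accepting set: everything except the trap s3 accepts.
        a   b  
>* s0   s0  s1 
 * s1   s0  s2 
 * s2   s0  s3 
   s3   s3  s3 
(> = start, * = accepting)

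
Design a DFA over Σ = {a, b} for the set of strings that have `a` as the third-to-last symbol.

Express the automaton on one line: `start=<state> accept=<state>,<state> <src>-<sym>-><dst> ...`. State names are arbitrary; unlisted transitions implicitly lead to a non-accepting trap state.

A DFA must remember the last 3 symbols (since which symbol is third-to-last isn't known until the input ends). Use one state per possible window of the last ≤3 symbols; accept from those whose window starts with `a`.
15 states suffice.
          a    b  
>  s0     s1   s2 
   s1     s3   s4 
   s2     s5   s6 
   s3     s7   s8 
   s4     s9  s10 
   s5    s11  s12 
   s6    s13  s14 
 * s7     s7   s8 
 * s8     s9  s10 
 * s9    s11  s12 
 * s10   s13  s14 
   s11    s7   s8 
   s12    s9  s10 
   s13   s11  s12 
   s14   s13  s14 
(> = start, * = accepting)

start=s0 accept=s7,s8,s9,s10 s0-a->s1 s0-b->s2 s1-a->s3 s1-b->s4 s2-a->s5 s2-b->s6 s3-a->s7 s3-b->s8 s4-a->s9 s4-b->s10 s5-a->s11 s5-b->s12 s6-a->s13 s6-b->s14 s7-a->s7 s7-b->s8 s8-a->s9 s8-b->s10 s9-a->s11 s9-b->s12 s10-a->s13 s10-b->s14 s11-a->s7 s11-b->s8 s12-a->s9 s12-b->s10 s13-a->s11 s13-b->s12 s14-a->s13 s14-b->s14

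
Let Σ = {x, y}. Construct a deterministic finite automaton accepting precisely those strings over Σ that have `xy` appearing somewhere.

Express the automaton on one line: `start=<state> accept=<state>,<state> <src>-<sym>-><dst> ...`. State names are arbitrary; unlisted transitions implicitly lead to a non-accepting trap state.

start=q0 accept=q2 q0-x->q1 q0-y->q0 q1-x->q1 q1-y->q2 q2-x->q2 q2-y->q2

States q0..q1 record the length of the longest prefix of `xy` that matches the current input suffix. Reaching q2 means `xy` has been seen, and we stay there forever. Accept from q2.
3 states suffice.
        x   y  
>  q0   q1  q0 
   q1   q1  q2 
 * q2   q2  q2 
(> = start, * = accepting)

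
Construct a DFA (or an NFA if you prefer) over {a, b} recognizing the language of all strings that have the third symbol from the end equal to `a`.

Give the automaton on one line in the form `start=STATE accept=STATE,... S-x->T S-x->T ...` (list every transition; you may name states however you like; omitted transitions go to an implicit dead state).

Because acceptance depends on a position counted from the end, the machine has to buffer the most recent 3 symbols. Make each state the string of the last up-to-3 symbols read; on input `x` shift the window left and append `x`. Accept when the buffered window has length 3 and begins with `a`.
15 states suffice.
          a    b  
>  S0     S1   S2 
   S1     S3   S4 
   S2     S5   S6 
   S3     S7   S8 
   S4     S9  S10 
   S5    S11  S12 
   S6    S13  S14 
 * S7     S7   S8 
 * S8     S9  S10 
 * S9    S11  S12 
 * S10   S13  S14 
   S11    S7   S8 
   S12    S9  S10 
   S13   S11  S12 
   S14   S13  S14 
(> = start, * = accepting)

start=S0 accept=S7,S8,S9,S10 S0-a->S1 S0-b->S2 S1-a->S3 S1-b->S4 S2-a->S5 S2-b->S6 S3-a->S7 S3-b->S8 S4-a->S9 S4-b->S10 S5-a->S11 S5-b->S12 S6-a->S13 S6-b->S14 S7-a->S7 S7-b->S8 S8-a->S9 S8-b->S10 S9-a->S11 S9-b->S12 S10-a->S13 S10-b->S14 S11-a->S7 S11-b->S8 S12-a->S9 S12-b->S10 S13-a->S11 S13-b->S12 S14-a->S13 S14-b->S14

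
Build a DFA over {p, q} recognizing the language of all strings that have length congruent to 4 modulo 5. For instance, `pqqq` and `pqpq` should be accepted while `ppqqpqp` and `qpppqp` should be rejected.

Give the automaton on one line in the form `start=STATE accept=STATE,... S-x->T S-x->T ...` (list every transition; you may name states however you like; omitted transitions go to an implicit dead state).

Only the length mod 5 matters, so use a 5-cycle: from any state, every input symbol moves to the next state, wrapping s4 back to s0. Mark s4 accepting.
        p   q  
>  s0   s1  s1 
   s1   s2  s2 
   s2   s3  s3 
   s3   s4  s4 
 * s4   s0  s0 
(> = start, * = accepting)

start=s0 accept=s4 s0-p->s1 s0-q->s1 s1-p->s2 s1-q->s2 s2-p->s3 s2-q->s3 s3-p->s4 s3-q->s4 s4-p->s0 s4-q->s0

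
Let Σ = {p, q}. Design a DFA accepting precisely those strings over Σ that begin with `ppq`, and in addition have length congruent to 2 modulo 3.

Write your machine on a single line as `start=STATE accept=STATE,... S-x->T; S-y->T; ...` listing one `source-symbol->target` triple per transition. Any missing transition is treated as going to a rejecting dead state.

Build one automaton per condition and run them in lockstep. The first has 5 states tracking whether the input so far still matches the prefix `ppq`; the second has 3 states tracking the input length modulo 3. A product state is a pair (one from each), accepting exactly when both do. Minimizing collapses redundant product states.
7 states suffice.
        p   q  
>  S0   S1  S2 
   S1   S3  S2 
   S2   S2  S2 
   S3   S2  S4 
   S4   S5  S5 
   S5   S6  S6 
 * S6   S4  S4 
(> = start, * = accepting)

start=S0; accept=S6; S0-p->S1; S0-q->S2; S1-p->S3; S1-q->S2; S2-p->S2; S2-q->S2; S3-p->S2; S3-q->S4; S4-p->S5; S4-q->S5; S5-p->S6; S5-q->S6; S6-p->S4; S6-q->S4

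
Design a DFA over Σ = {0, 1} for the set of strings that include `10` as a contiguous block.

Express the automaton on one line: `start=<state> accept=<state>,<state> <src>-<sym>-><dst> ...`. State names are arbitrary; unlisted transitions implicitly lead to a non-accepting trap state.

start=A accept=C A-0->A A-1->B B-0->C B-1->B C-0->C C-1->C

States A..B record the length of the longest prefix of `10` that matches the current input suffix. Reaching C means `10` has been seen, and we stay there forever. Accept from C.
       0  1 
>  A   A  B 
   B   C  B 
 * C   C  C 
(> = start, * = accepting)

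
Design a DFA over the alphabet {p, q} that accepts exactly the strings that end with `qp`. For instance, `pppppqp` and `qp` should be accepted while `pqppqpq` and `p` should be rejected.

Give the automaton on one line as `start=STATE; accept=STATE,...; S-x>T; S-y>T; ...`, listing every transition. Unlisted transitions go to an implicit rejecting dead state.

start=A; accept=C; A-p>A; A-q>B; B-p>C; B-q>B; C-p>A; C-q>B

Let each state record the length of the longest suffix of the input read so far that is also a prefix of `qp`. B means the last symbol is `q`; C means the last 2 symbols are `qp`. Accept only at C, where the string currently ends in `qp`.
3 states suffice.
       p  q 
>  A   A  B 
   B   C  B 
 * C   A  B 
(> = start, * = accepting)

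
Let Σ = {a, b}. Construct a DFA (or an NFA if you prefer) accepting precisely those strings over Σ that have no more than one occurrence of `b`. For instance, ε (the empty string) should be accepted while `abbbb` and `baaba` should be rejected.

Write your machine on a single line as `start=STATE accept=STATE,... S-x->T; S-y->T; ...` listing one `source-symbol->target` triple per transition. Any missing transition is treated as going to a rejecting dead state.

Count `b`s, saturating at 2: state q0 means no `b` yet, q1 means one `b` seen, q2 means more than one. Each `b` increments (capped at q2); other symbols loop. Accept from {q0, q1}.
With 3 states:
        a   b  
>* q0   q0  q1 
 * q1   q1  q2 
   q2   q2  q2 
(> = start, * = accepting)

start=q0; accept=q0,q1; q0-a->q0; q0-b->q1; q1-a->q1; q1-b->q2; q2-a->q2; q2-b->q2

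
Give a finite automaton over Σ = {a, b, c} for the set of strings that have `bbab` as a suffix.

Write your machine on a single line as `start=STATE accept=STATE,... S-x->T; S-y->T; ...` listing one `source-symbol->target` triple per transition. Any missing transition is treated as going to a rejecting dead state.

Let each state record the length of the longest suffix of the input read so far that is also a prefix of `bbab`. s1 means the last symbol is `b`; s2 means the last 2 symbols are `bb`; s3 means the last 3 symbols are `bba`; s4 means the last 4 symbols are `bbab`. Accept only at s4, where the string currently ends in `bbab`.
A 5-state machine:
        a   b   c  
>  s0   s0  s1  s0 
   s1   s0  s2  s0 
   s2   s3  s2  s0 
   s3   s0  s4  s0 
 * s4   s0  s2  s0 
(> = start, * = accepting)

start=s0; accept=s4; s0-a->s0; s0-b->s1; s0-c->s0; s1-a->s0; s1-b->s2; s1-c->s0; s2-a->s3; s2-b->s2; s2-c->s0; s3-a->s0; s3-b->s4; s3-c->s0; s4-a->s0; s4-b->s2; s4-c->s0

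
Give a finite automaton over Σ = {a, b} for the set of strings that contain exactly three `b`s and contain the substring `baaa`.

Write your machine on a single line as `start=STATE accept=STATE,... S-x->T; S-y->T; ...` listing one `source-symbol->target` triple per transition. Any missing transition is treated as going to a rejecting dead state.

start=S0; accept=S14; S0-a->S0; S0-b->S1; S1-a->S2; S1-b->S3; S2-a->S4; S2-b->S3; S3-a->S5; S3-b->S6; S4-a->S7; S4-b->S3; S5-a->S8; S5-b->S6; S6-a->S9; S6-b->S10; S7-a->S7; S7-b->S11; S8-a->S11; S8-b->S6; S9-a->S12; S9-b->S10; S10-a->S13; S10-b->S10; S11-a->S11; S11-b->S14; S12-a->S14; S12-b->S10; S13-a->S15; S13-b->S10; S14-a->S14; S14-b->S16; S15-a->S16; S15-b->S10; S16-a->S16; S16-b->S16

Build one automaton per condition and run them in lockstep. One (5 states) tracks the count of `b`s, saturating at 4; the other (5 states) tracks whether and how much of `baaa` has been seen. Each combined state is a pair, one component from each; accept when both components accept.
With 17 states:
          a    b  
>  S0     S0   S1 
   S1     S2   S3 
   S2     S4   S3 
   S3     S5   S6 
   S4     S7   S3 
   S5     S8   S6 
   S6     S9  S10 
   S7     S7  S11 
   S8    S11   S6 
   S9    S12  S10 
   S10   S13  S10 
   S11   S11  S14 
   S12   S14  S10 
   S13   S15  S10 
 * S14   S14  S16 
   S15   S16  S10 
   S16   S16  S16 
(> = start, * = accepting)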